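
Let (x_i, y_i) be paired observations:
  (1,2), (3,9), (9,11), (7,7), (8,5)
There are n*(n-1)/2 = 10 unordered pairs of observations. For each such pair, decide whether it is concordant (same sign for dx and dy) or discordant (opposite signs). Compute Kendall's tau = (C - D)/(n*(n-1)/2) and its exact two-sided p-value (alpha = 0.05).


Step 1: Enumerate the 10 unordered pairs (i,j) with i<j and classify each by sign(x_j-x_i) * sign(y_j-y_i).
  (1,2):dx=+2,dy=+7->C; (1,3):dx=+8,dy=+9->C; (1,4):dx=+6,dy=+5->C; (1,5):dx=+7,dy=+3->C
  (2,3):dx=+6,dy=+2->C; (2,4):dx=+4,dy=-2->D; (2,5):dx=+5,dy=-4->D; (3,4):dx=-2,dy=-4->C
  (3,5):dx=-1,dy=-6->C; (4,5):dx=+1,dy=-2->D
Step 2: C = 7, D = 3, total pairs = 10.
Step 3: tau = (C - D)/(n(n-1)/2) = (7 - 3)/10 = 0.400000.
Step 4: Exact two-sided p-value (enumerate n! = 120 permutations of y under H0): p = 0.483333.
Step 5: alpha = 0.05. fail to reject H0.

tau_b = 0.4000 (C=7, D=3), p = 0.483333, fail to reject H0.


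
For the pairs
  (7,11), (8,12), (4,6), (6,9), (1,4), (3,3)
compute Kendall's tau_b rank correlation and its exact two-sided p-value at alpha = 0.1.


Step 1: Enumerate the 15 unordered pairs (i,j) with i<j and classify each by sign(x_j-x_i) * sign(y_j-y_i).
  (1,2):dx=+1,dy=+1->C; (1,3):dx=-3,dy=-5->C; (1,4):dx=-1,dy=-2->C; (1,5):dx=-6,dy=-7->C
  (1,6):dx=-4,dy=-8->C; (2,3):dx=-4,dy=-6->C; (2,4):dx=-2,dy=-3->C; (2,5):dx=-7,dy=-8->C
  (2,6):dx=-5,dy=-9->C; (3,4):dx=+2,dy=+3->C; (3,5):dx=-3,dy=-2->C; (3,6):dx=-1,dy=-3->C
  (4,5):dx=-5,dy=-5->C; (4,6):dx=-3,dy=-6->C; (5,6):dx=+2,dy=-1->D
Step 2: C = 14, D = 1, total pairs = 15.
Step 3: tau = (C - D)/(n(n-1)/2) = (14 - 1)/15 = 0.866667.
Step 4: Exact two-sided p-value (enumerate n! = 720 permutations of y under H0): p = 0.016667.
Step 5: alpha = 0.1. reject H0.

tau_b = 0.8667 (C=14, D=1), p = 0.016667, reject H0.


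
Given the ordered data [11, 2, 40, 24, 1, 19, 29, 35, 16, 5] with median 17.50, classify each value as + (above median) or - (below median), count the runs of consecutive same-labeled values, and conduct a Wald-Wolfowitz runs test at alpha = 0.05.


Step 1: Compute median = 17.50; label A = above, B = below.
Labels in order: BBAABAAABB  (n_A = 5, n_B = 5)
Step 2: Count runs R = 5.
Step 3: Under H0 (random ordering), E[R] = 2*n_A*n_B/(n_A+n_B) + 1 = 2*5*5/10 + 1 = 6.0000.
        Var[R] = 2*n_A*n_B*(2*n_A*n_B - n_A - n_B) / ((n_A+n_B)^2 * (n_A+n_B-1)) = 2000/900 = 2.2222.
        SD[R] = 1.4907.
Step 4: Continuity-corrected z = (R + 0.5 - E[R]) / SD[R] = (5 + 0.5 - 6.0000) / 1.4907 = -0.3354.
Step 5: Two-sided p-value via normal approximation = 2*(1 - Phi(|z|)) = 0.737316.
Step 6: alpha = 0.05. fail to reject H0.

R = 5, z = -0.3354, p = 0.737316, fail to reject H0.


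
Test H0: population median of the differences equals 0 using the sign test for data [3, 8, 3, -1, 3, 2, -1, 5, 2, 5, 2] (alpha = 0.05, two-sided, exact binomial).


Step 1: Discard zero differences. Original n = 11; n_eff = number of nonzero differences = 11.
Nonzero differences (with sign): +3, +8, +3, -1, +3, +2, -1, +5, +2, +5, +2
Step 2: Count signs: positive = 9, negative = 2.
Step 3: Under H0: P(positive) = 0.5, so the number of positives S ~ Bin(11, 0.5).
Step 4: Two-sided exact p-value = sum of Bin(11,0.5) probabilities at or below the observed probability = 0.065430.
Step 5: alpha = 0.05. fail to reject H0.

n_eff = 11, pos = 9, neg = 2, p = 0.065430, fail to reject H0.


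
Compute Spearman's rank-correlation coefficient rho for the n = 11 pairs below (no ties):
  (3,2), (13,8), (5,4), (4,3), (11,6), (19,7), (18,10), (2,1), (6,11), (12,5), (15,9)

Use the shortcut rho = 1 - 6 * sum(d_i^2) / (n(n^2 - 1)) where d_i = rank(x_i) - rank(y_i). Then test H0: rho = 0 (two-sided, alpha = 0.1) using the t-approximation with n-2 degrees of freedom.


Step 1: Rank x and y separately (midranks; no ties here).
rank(x): 3->2, 13->8, 5->4, 4->3, 11->6, 19->11, 18->10, 2->1, 6->5, 12->7, 15->9
rank(y): 2->2, 8->8, 4->4, 3->3, 6->6, 7->7, 10->10, 1->1, 11->11, 5->5, 9->9
Step 2: d_i = R_x(i) - R_y(i); compute d_i^2.
  (2-2)^2=0, (8-8)^2=0, (4-4)^2=0, (3-3)^2=0, (6-6)^2=0, (11-7)^2=16, (10-10)^2=0, (1-1)^2=0, (5-11)^2=36, (7-5)^2=4, (9-9)^2=0
sum(d^2) = 56.
Step 3: rho = 1 - 6*56 / (11*(11^2 - 1)) = 1 - 336/1320 = 0.745455.
Step 4: Under H0, t = rho * sqrt((n-2)/(1-rho^2)) = 3.3551 ~ t(9).
Step 5: Two-sided p-value from the t-distribution with 9 df = 0.008455.
Step 6: alpha = 0.1. reject H0.

rho = 0.7455, p = 0.008455, reject H0 at alpha = 0.1.


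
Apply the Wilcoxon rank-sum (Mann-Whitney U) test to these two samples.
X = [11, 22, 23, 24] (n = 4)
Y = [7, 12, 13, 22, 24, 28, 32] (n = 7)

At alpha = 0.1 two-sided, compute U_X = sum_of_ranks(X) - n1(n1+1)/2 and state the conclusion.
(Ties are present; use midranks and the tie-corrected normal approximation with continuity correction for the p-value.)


Step 1: Combine and sort all 11 observations; assign midranks.
sorted (value, group): (7,Y), (11,X), (12,Y), (13,Y), (22,X), (22,Y), (23,X), (24,X), (24,Y), (28,Y), (32,Y)
ranks: 7->1, 11->2, 12->3, 13->4, 22->5.5, 22->5.5, 23->7, 24->8.5, 24->8.5, 28->10, 32->11
Step 2: Rank sum for X: R1 = 2 + 5.5 + 7 + 8.5 = 23.
Step 3: U_X = R1 - n1(n1+1)/2 = 23 - 4*5/2 = 23 - 10 = 13.
       U_Y = n1*n2 - U_X = 28 - 13 = 15.
Step 4: Ties are present, so use the tie-corrected normal approximation (with continuity correction) for the p-value.
Step 5: p-value = 0.924376; compare to alpha = 0.1. fail to reject H0.

U_X = 13, p = 0.924376, fail to reject H0 at alpha = 0.1.


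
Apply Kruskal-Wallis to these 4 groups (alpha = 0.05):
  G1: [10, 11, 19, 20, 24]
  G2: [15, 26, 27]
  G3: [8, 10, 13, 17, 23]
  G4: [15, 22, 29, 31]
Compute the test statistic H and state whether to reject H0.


Step 1: Combine all N = 17 observations and assign midranks.
sorted (value, group, rank): (8,G3,1), (10,G1,2.5), (10,G3,2.5), (11,G1,4), (13,G3,5), (15,G2,6.5), (15,G4,6.5), (17,G3,8), (19,G1,9), (20,G1,10), (22,G4,11), (23,G3,12), (24,G1,13), (26,G2,14), (27,G2,15), (29,G4,16), (31,G4,17)
Step 2: Sum ranks within each group.
R_1 = 38.5 (n_1 = 5)
R_2 = 35.5 (n_2 = 3)
R_3 = 28.5 (n_3 = 5)
R_4 = 50.5 (n_4 = 4)
Step 3: H = 12/(N(N+1)) * sum(R_i^2/n_i) - 3(N+1)
     = 12/(17*18) * (38.5^2/5 + 35.5^2/3 + 28.5^2/5 + 50.5^2/4) - 3*18
     = 0.039216 * 1516.55 - 54
     = 5.472386.
Step 4: Ties present; correction factor C = 1 - 12/(17^3 - 17) = 0.997549. Corrected H = 5.472386 / 0.997549 = 5.485831.
Step 5: Under H0, H ~ chi^2(3); p-value = 0.139489.
Step 6: alpha = 0.05. fail to reject H0.

H = 5.4858, df = 3, p = 0.139489, fail to reject H0.


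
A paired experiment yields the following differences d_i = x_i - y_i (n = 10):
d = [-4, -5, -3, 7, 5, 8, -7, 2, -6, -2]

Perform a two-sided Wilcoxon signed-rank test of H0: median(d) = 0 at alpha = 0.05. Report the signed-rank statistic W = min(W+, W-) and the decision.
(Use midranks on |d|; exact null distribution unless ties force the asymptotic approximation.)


Step 1: Drop any zero differences (none here) and take |d_i|.
|d| = [4, 5, 3, 7, 5, 8, 7, 2, 6, 2]
Step 2: Midrank |d_i| (ties get averaged ranks).
ranks: |4|->4, |5|->5.5, |3|->3, |7|->8.5, |5|->5.5, |8|->10, |7|->8.5, |2|->1.5, |6|->7, |2|->1.5
Step 3: Attach original signs; sum ranks with positive sign and with negative sign.
W+ = 8.5 + 5.5 + 10 + 1.5 = 25.5
W- = 4 + 5.5 + 3 + 8.5 + 7 + 1.5 = 29.5
(Check: W+ + W- = 55 should equal n(n+1)/2 = 55.)
Step 4: Test statistic W = min(W+, W-) = 25.5.
Step 5: Ties in |d|, so use the tie-corrected normal approximation.
        E[W] = n(n+1)/4 = 10*11/4 = 27.5.
        Tie groups: |d|=2 (t=2), |d|=5 (t=2), |d|=7 (t=2); sum(t^3 - t) = 18.
        Var[W] = n(n+1)(2n+1)/24 - sum(t^3-t)/48 = 2310/24 - 18/48 = 95.875.
        z = (W - E[W]) / sqrt(Var[W]) = (25.5 - 27.5) / 9.7916 = -0.2043.
        Two-sided p = 2*Phi(z) = 0.838153.
Step 6: alpha = 0.05. fail to reject H0.

W+ = 25.5, W- = 29.5, W = min = 25.5, p = 0.838153, fail to reject H0.


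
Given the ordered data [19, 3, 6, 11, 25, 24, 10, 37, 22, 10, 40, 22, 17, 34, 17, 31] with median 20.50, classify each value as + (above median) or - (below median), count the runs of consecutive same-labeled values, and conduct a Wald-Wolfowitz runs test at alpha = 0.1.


Step 1: Compute median = 20.50; label A = above, B = below.
Labels in order: BBBBAABAABAABABA  (n_A = 8, n_B = 8)
Step 2: Count runs R = 10.
Step 3: Under H0 (random ordering), E[R] = 2*n_A*n_B/(n_A+n_B) + 1 = 2*8*8/16 + 1 = 9.0000.
        Var[R] = 2*n_A*n_B*(2*n_A*n_B - n_A - n_B) / ((n_A+n_B)^2 * (n_A+n_B-1)) = 14336/3840 = 3.7333.
        SD[R] = 1.9322.
Step 4: Continuity-corrected z = (R - 0.5 - E[R]) / SD[R] = (10 - 0.5 - 9.0000) / 1.9322 = 0.2588.
Step 5: Two-sided p-value via normal approximation = 2*(1 - Phi(|z|)) = 0.795809.
Step 6: alpha = 0.1. fail to reject H0.

R = 10, z = 0.2588, p = 0.795809, fail to reject H0.


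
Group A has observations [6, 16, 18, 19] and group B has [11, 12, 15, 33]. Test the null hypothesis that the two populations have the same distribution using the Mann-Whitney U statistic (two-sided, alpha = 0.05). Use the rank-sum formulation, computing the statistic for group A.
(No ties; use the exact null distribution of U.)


Step 1: Combine and sort all 8 observations; assign midranks.
sorted (value, group): (6,X), (11,Y), (12,Y), (15,Y), (16,X), (18,X), (19,X), (33,Y)
ranks: 6->1, 11->2, 12->3, 15->4, 16->5, 18->6, 19->7, 33->8
Step 2: Rank sum for X: R1 = 1 + 5 + 6 + 7 = 19.
Step 3: U_X = R1 - n1(n1+1)/2 = 19 - 4*5/2 = 19 - 10 = 9.
       U_Y = n1*n2 - U_X = 16 - 9 = 7.
Step 4: No ties, so the exact null distribution of U (based on enumerating the C(8,4) = 70 equally likely rank assignments) gives the two-sided p-value.
Step 5: p-value = 0.885714; compare to alpha = 0.05. fail to reject H0.

U_X = 9, p = 0.885714, fail to reject H0 at alpha = 0.05.


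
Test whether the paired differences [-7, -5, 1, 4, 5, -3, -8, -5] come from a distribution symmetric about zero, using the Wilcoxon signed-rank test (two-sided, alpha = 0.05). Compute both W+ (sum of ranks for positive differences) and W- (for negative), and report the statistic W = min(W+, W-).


Step 1: Drop any zero differences (none here) and take |d_i|.
|d| = [7, 5, 1, 4, 5, 3, 8, 5]
Step 2: Midrank |d_i| (ties get averaged ranks).
ranks: |7|->7, |5|->5, |1|->1, |4|->3, |5|->5, |3|->2, |8|->8, |5|->5
Step 3: Attach original signs; sum ranks with positive sign and with negative sign.
W+ = 1 + 3 + 5 = 9
W- = 7 + 5 + 2 + 8 + 5 = 27
(Check: W+ + W- = 36 should equal n(n+1)/2 = 36.)
Step 4: Test statistic W = min(W+, W-) = 9.
Step 5: Ties in |d|, so use the tie-corrected normal approximation.
        E[W] = n(n+1)/4 = 8*9/4 = 18.
        Tie groups: |d|=5 (t=3); sum(t^3 - t) = 24.
        Var[W] = n(n+1)(2n+1)/24 - sum(t^3-t)/48 = 1224/24 - 24/48 = 50.5.
        z = (W - E[W]) / sqrt(Var[W]) = (9 - 18) / 7.1063 = -1.2665.
        Two-sided p = 2*Phi(z) = 0.205343.
Step 6: alpha = 0.05. fail to reject H0.

W+ = 9, W- = 27, W = min = 9, p = 0.205343, fail to reject H0.


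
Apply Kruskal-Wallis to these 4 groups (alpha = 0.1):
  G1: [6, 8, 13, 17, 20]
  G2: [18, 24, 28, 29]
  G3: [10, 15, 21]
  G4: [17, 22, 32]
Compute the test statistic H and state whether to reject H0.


Step 1: Combine all N = 15 observations and assign midranks.
sorted (value, group, rank): (6,G1,1), (8,G1,2), (10,G3,3), (13,G1,4), (15,G3,5), (17,G1,6.5), (17,G4,6.5), (18,G2,8), (20,G1,9), (21,G3,10), (22,G4,11), (24,G2,12), (28,G2,13), (29,G2,14), (32,G4,15)
Step 2: Sum ranks within each group.
R_1 = 22.5 (n_1 = 5)
R_2 = 47 (n_2 = 4)
R_3 = 18 (n_3 = 3)
R_4 = 32.5 (n_4 = 3)
Step 3: H = 12/(N(N+1)) * sum(R_i^2/n_i) - 3(N+1)
     = 12/(15*16) * (22.5^2/5 + 47^2/4 + 18^2/3 + 32.5^2/3) - 3*16
     = 0.050000 * 1113.58 - 48
     = 7.679167.
Step 4: Ties present; correction factor C = 1 - 6/(15^3 - 15) = 0.998214. Corrected H = 7.679167 / 0.998214 = 7.692904.
Step 5: Under H0, H ~ chi^2(3); p-value = 0.052804.
Step 6: alpha = 0.1. reject H0.

H = 7.6929, df = 3, p = 0.052804, reject H0.


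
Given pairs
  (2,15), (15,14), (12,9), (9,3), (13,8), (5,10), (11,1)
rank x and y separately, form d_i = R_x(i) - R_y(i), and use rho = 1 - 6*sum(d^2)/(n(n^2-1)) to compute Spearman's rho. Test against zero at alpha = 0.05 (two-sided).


Step 1: Rank x and y separately (midranks; no ties here).
rank(x): 2->1, 15->7, 12->5, 9->3, 13->6, 5->2, 11->4
rank(y): 15->7, 14->6, 9->4, 3->2, 8->3, 10->5, 1->1
Step 2: d_i = R_x(i) - R_y(i); compute d_i^2.
  (1-7)^2=36, (7-6)^2=1, (5-4)^2=1, (3-2)^2=1, (6-3)^2=9, (2-5)^2=9, (4-1)^2=9
sum(d^2) = 66.
Step 3: rho = 1 - 6*66 / (7*(7^2 - 1)) = 1 - 396/336 = -0.178571.
Step 4: Under H0, t = rho * sqrt((n-2)/(1-rho^2)) = -0.4058 ~ t(5).
Step 5: Two-sided p-value from the t-distribution with 5 df = 0.701658.
Step 6: alpha = 0.05. fail to reject H0.

rho = -0.1786, p = 0.701658, fail to reject H0 at alpha = 0.05.


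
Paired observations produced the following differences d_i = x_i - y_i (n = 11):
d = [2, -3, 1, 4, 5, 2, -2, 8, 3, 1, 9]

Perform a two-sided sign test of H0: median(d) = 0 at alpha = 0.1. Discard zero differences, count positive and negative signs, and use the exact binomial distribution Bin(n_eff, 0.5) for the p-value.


Step 1: Discard zero differences. Original n = 11; n_eff = number of nonzero differences = 11.
Nonzero differences (with sign): +2, -3, +1, +4, +5, +2, -2, +8, +3, +1, +9
Step 2: Count signs: positive = 9, negative = 2.
Step 3: Under H0: P(positive) = 0.5, so the number of positives S ~ Bin(11, 0.5).
Step 4: Two-sided exact p-value = sum of Bin(11,0.5) probabilities at or below the observed probability = 0.065430.
Step 5: alpha = 0.1. reject H0.

n_eff = 11, pos = 9, neg = 2, p = 0.065430, reject H0.


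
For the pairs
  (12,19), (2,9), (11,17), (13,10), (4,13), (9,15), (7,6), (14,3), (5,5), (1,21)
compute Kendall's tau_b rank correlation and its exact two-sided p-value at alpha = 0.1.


Step 1: Enumerate the 45 unordered pairs (i,j) with i<j and classify each by sign(x_j-x_i) * sign(y_j-y_i).
  (1,2):dx=-10,dy=-10->C; (1,3):dx=-1,dy=-2->C; (1,4):dx=+1,dy=-9->D; (1,5):dx=-8,dy=-6->C
  (1,6):dx=-3,dy=-4->C; (1,7):dx=-5,dy=-13->C; (1,8):dx=+2,dy=-16->D; (1,9):dx=-7,dy=-14->C
  (1,10):dx=-11,dy=+2->D; (2,3):dx=+9,dy=+8->C; (2,4):dx=+11,dy=+1->C; (2,5):dx=+2,dy=+4->C
  (2,6):dx=+7,dy=+6->C; (2,7):dx=+5,dy=-3->D; (2,8):dx=+12,dy=-6->D; (2,9):dx=+3,dy=-4->D
  (2,10):dx=-1,dy=+12->D; (3,4):dx=+2,dy=-7->D; (3,5):dx=-7,dy=-4->C; (3,6):dx=-2,dy=-2->C
  (3,7):dx=-4,dy=-11->C; (3,8):dx=+3,dy=-14->D; (3,9):dx=-6,dy=-12->C; (3,10):dx=-10,dy=+4->D
  (4,5):dx=-9,dy=+3->D; (4,6):dx=-4,dy=+5->D; (4,7):dx=-6,dy=-4->C; (4,8):dx=+1,dy=-7->D
  (4,9):dx=-8,dy=-5->C; (4,10):dx=-12,dy=+11->D; (5,6):dx=+5,dy=+2->C; (5,7):dx=+3,dy=-7->D
  (5,8):dx=+10,dy=-10->D; (5,9):dx=+1,dy=-8->D; (5,10):dx=-3,dy=+8->D; (6,7):dx=-2,dy=-9->C
  (6,8):dx=+5,dy=-12->D; (6,9):dx=-4,dy=-10->C; (6,10):dx=-8,dy=+6->D; (7,8):dx=+7,dy=-3->D
  (7,9):dx=-2,dy=-1->C; (7,10):dx=-6,dy=+15->D; (8,9):dx=-9,dy=+2->D; (8,10):dx=-13,dy=+18->D
  (9,10):dx=-4,dy=+16->D
Step 2: C = 20, D = 25, total pairs = 45.
Step 3: tau = (C - D)/(n(n-1)/2) = (20 - 25)/45 = -0.111111.
Step 4: Exact two-sided p-value (enumerate n! = 3628800 permutations of y under H0): p = 0.727490.
Step 5: alpha = 0.1. fail to reject H0.

tau_b = -0.1111 (C=20, D=25), p = 0.727490, fail to reject H0.


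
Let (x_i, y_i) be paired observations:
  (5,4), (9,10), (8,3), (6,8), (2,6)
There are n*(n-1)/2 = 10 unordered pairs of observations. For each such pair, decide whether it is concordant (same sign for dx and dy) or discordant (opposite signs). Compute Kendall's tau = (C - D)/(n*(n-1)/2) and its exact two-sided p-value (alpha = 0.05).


Step 1: Enumerate the 10 unordered pairs (i,j) with i<j and classify each by sign(x_j-x_i) * sign(y_j-y_i).
  (1,2):dx=+4,dy=+6->C; (1,3):dx=+3,dy=-1->D; (1,4):dx=+1,dy=+4->C; (1,5):dx=-3,dy=+2->D
  (2,3):dx=-1,dy=-7->C; (2,4):dx=-3,dy=-2->C; (2,5):dx=-7,dy=-4->C; (3,4):dx=-2,dy=+5->D
  (3,5):dx=-6,dy=+3->D; (4,5):dx=-4,dy=-2->C
Step 2: C = 6, D = 4, total pairs = 10.
Step 3: tau = (C - D)/(n(n-1)/2) = (6 - 4)/10 = 0.200000.
Step 4: Exact two-sided p-value (enumerate n! = 120 permutations of y under H0): p = 0.816667.
Step 5: alpha = 0.05. fail to reject H0.

tau_b = 0.2000 (C=6, D=4), p = 0.816667, fail to reject H0.


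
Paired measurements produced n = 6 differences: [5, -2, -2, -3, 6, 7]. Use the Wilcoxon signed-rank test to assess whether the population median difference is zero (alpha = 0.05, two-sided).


Step 1: Drop any zero differences (none here) and take |d_i|.
|d| = [5, 2, 2, 3, 6, 7]
Step 2: Midrank |d_i| (ties get averaged ranks).
ranks: |5|->4, |2|->1.5, |2|->1.5, |3|->3, |6|->5, |7|->6
Step 3: Attach original signs; sum ranks with positive sign and with negative sign.
W+ = 4 + 5 + 6 = 15
W- = 1.5 + 1.5 + 3 = 6
(Check: W+ + W- = 21 should equal n(n+1)/2 = 21.)
Step 4: Test statistic W = min(W+, W-) = 6.
Step 5: Ties in |d|, so use the tie-corrected normal approximation.
        E[W] = n(n+1)/4 = 6*7/4 = 10.5.
        Tie groups: |d|=2 (t=2); sum(t^3 - t) = 6.
        Var[W] = n(n+1)(2n+1)/24 - sum(t^3-t)/48 = 546/24 - 6/48 = 22.625.
        z = (W - E[W]) / sqrt(Var[W]) = (6 - 10.5) / 4.7566 = -0.9461.
        Two-sided p = 2*Phi(z) = 0.344118.
Step 6: alpha = 0.05. fail to reject H0.

W+ = 15, W- = 6, W = min = 6, p = 0.344118, fail to reject H0.


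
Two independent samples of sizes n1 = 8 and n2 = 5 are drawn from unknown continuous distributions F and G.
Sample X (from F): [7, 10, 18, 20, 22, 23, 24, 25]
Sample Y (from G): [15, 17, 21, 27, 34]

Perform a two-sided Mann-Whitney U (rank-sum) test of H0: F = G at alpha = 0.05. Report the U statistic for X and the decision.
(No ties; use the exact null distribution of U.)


Step 1: Combine and sort all 13 observations; assign midranks.
sorted (value, group): (7,X), (10,X), (15,Y), (17,Y), (18,X), (20,X), (21,Y), (22,X), (23,X), (24,X), (25,X), (27,Y), (34,Y)
ranks: 7->1, 10->2, 15->3, 17->4, 18->5, 20->6, 21->7, 22->8, 23->9, 24->10, 25->11, 27->12, 34->13
Step 2: Rank sum for X: R1 = 1 + 2 + 5 + 6 + 8 + 9 + 10 + 11 = 52.
Step 3: U_X = R1 - n1(n1+1)/2 = 52 - 8*9/2 = 52 - 36 = 16.
       U_Y = n1*n2 - U_X = 40 - 16 = 24.
Step 4: No ties, so the exact null distribution of U (based on enumerating the C(13,8) = 1287 equally likely rank assignments) gives the two-sided p-value.
Step 5: p-value = 0.621601; compare to alpha = 0.05. fail to reject H0.

U_X = 16, p = 0.621601, fail to reject H0 at alpha = 0.05.


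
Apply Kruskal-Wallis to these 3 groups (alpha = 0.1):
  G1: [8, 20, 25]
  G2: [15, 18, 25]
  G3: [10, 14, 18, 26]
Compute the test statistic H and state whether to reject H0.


Step 1: Combine all N = 10 observations and assign midranks.
sorted (value, group, rank): (8,G1,1), (10,G3,2), (14,G3,3), (15,G2,4), (18,G2,5.5), (18,G3,5.5), (20,G1,7), (25,G1,8.5), (25,G2,8.5), (26,G3,10)
Step 2: Sum ranks within each group.
R_1 = 16.5 (n_1 = 3)
R_2 = 18 (n_2 = 3)
R_3 = 20.5 (n_3 = 4)
Step 3: H = 12/(N(N+1)) * sum(R_i^2/n_i) - 3(N+1)
     = 12/(10*11) * (16.5^2/3 + 18^2/3 + 20.5^2/4) - 3*11
     = 0.109091 * 303.812 - 33
     = 0.143182.
Step 4: Ties present; correction factor C = 1 - 12/(10^3 - 10) = 0.987879. Corrected H = 0.143182 / 0.987879 = 0.144939.
Step 5: Under H0, H ~ chi^2(2); p-value = 0.930094.
Step 6: alpha = 0.1. fail to reject H0.

H = 0.1449, df = 2, p = 0.930094, fail to reject H0.


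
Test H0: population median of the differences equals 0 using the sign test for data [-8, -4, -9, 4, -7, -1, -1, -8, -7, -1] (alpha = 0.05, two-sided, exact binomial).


Step 1: Discard zero differences. Original n = 10; n_eff = number of nonzero differences = 10.
Nonzero differences (with sign): -8, -4, -9, +4, -7, -1, -1, -8, -7, -1
Step 2: Count signs: positive = 1, negative = 9.
Step 3: Under H0: P(positive) = 0.5, so the number of positives S ~ Bin(10, 0.5).
Step 4: Two-sided exact p-value = sum of Bin(10,0.5) probabilities at or below the observed probability = 0.021484.
Step 5: alpha = 0.05. reject H0.

n_eff = 10, pos = 1, neg = 9, p = 0.021484, reject H0.


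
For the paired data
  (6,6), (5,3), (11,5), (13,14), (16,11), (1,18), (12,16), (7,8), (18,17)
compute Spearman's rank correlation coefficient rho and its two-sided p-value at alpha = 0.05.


Step 1: Rank x and y separately (midranks; no ties here).
rank(x): 6->3, 5->2, 11->5, 13->7, 16->8, 1->1, 12->6, 7->4, 18->9
rank(y): 6->3, 3->1, 5->2, 14->6, 11->5, 18->9, 16->7, 8->4, 17->8
Step 2: d_i = R_x(i) - R_y(i); compute d_i^2.
  (3-3)^2=0, (2-1)^2=1, (5-2)^2=9, (7-6)^2=1, (8-5)^2=9, (1-9)^2=64, (6-7)^2=1, (4-4)^2=0, (9-8)^2=1
sum(d^2) = 86.
Step 3: rho = 1 - 6*86 / (9*(9^2 - 1)) = 1 - 516/720 = 0.283333.
Step 4: Under H0, t = rho * sqrt((n-2)/(1-rho^2)) = 0.7817 ~ t(7).
Step 5: Two-sided p-value from the t-distribution with 7 df = 0.460030.
Step 6: alpha = 0.05. fail to reject H0.

rho = 0.2833, p = 0.460030, fail to reject H0 at alpha = 0.05.


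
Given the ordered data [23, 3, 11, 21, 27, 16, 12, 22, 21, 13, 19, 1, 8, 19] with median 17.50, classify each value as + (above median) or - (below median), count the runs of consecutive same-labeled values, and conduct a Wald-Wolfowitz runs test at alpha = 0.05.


Step 1: Compute median = 17.50; label A = above, B = below.
Labels in order: ABBAABBAABABBA  (n_A = 7, n_B = 7)
Step 2: Count runs R = 9.
Step 3: Under H0 (random ordering), E[R] = 2*n_A*n_B/(n_A+n_B) + 1 = 2*7*7/14 + 1 = 8.0000.
        Var[R] = 2*n_A*n_B*(2*n_A*n_B - n_A - n_B) / ((n_A+n_B)^2 * (n_A+n_B-1)) = 8232/2548 = 3.2308.
        SD[R] = 1.7974.
Step 4: Continuity-corrected z = (R - 0.5 - E[R]) / SD[R] = (9 - 0.5 - 8.0000) / 1.7974 = 0.2782.
Step 5: Two-sided p-value via normal approximation = 2*(1 - Phi(|z|)) = 0.780879.
Step 6: alpha = 0.05. fail to reject H0.

R = 9, z = 0.2782, p = 0.780879, fail to reject H0.


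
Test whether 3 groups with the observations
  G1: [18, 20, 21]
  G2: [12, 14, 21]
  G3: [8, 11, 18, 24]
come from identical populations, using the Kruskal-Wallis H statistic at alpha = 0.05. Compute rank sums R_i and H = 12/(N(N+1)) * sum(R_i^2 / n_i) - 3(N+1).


Step 1: Combine all N = 10 observations and assign midranks.
sorted (value, group, rank): (8,G3,1), (11,G3,2), (12,G2,3), (14,G2,4), (18,G1,5.5), (18,G3,5.5), (20,G1,7), (21,G1,8.5), (21,G2,8.5), (24,G3,10)
Step 2: Sum ranks within each group.
R_1 = 21 (n_1 = 3)
R_2 = 15.5 (n_2 = 3)
R_3 = 18.5 (n_3 = 4)
Step 3: H = 12/(N(N+1)) * sum(R_i^2/n_i) - 3(N+1)
     = 12/(10*11) * (21^2/3 + 15.5^2/3 + 18.5^2/4) - 3*11
     = 0.109091 * 312.646 - 33
     = 1.106818.
Step 4: Ties present; correction factor C = 1 - 12/(10^3 - 10) = 0.987879. Corrected H = 1.106818 / 0.987879 = 1.120399.
Step 5: Under H0, H ~ chi^2(2); p-value = 0.571095.
Step 6: alpha = 0.05. fail to reject H0.

H = 1.1204, df = 2, p = 0.571095, fail to reject H0.


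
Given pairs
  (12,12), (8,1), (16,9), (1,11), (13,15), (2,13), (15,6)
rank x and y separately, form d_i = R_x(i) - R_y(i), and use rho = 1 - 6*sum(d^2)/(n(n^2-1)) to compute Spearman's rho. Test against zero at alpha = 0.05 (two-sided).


Step 1: Rank x and y separately (midranks; no ties here).
rank(x): 12->4, 8->3, 16->7, 1->1, 13->5, 2->2, 15->6
rank(y): 12->5, 1->1, 9->3, 11->4, 15->7, 13->6, 6->2
Step 2: d_i = R_x(i) - R_y(i); compute d_i^2.
  (4-5)^2=1, (3-1)^2=4, (7-3)^2=16, (1-4)^2=9, (5-7)^2=4, (2-6)^2=16, (6-2)^2=16
sum(d^2) = 66.
Step 3: rho = 1 - 6*66 / (7*(7^2 - 1)) = 1 - 396/336 = -0.178571.
Step 4: Under H0, t = rho * sqrt((n-2)/(1-rho^2)) = -0.4058 ~ t(5).
Step 5: Two-sided p-value from the t-distribution with 5 df = 0.701658.
Step 6: alpha = 0.05. fail to reject H0.

rho = -0.1786, p = 0.701658, fail to reject H0 at alpha = 0.05.


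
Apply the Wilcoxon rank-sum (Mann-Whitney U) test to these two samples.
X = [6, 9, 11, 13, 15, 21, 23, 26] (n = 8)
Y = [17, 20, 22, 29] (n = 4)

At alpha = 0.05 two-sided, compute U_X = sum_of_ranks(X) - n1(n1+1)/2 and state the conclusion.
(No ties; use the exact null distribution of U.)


Step 1: Combine and sort all 12 observations; assign midranks.
sorted (value, group): (6,X), (9,X), (11,X), (13,X), (15,X), (17,Y), (20,Y), (21,X), (22,Y), (23,X), (26,X), (29,Y)
ranks: 6->1, 9->2, 11->3, 13->4, 15->5, 17->6, 20->7, 21->8, 22->9, 23->10, 26->11, 29->12
Step 2: Rank sum for X: R1 = 1 + 2 + 3 + 4 + 5 + 8 + 10 + 11 = 44.
Step 3: U_X = R1 - n1(n1+1)/2 = 44 - 8*9/2 = 44 - 36 = 8.
       U_Y = n1*n2 - U_X = 32 - 8 = 24.
Step 4: No ties, so the exact null distribution of U (based on enumerating the C(12,8) = 495 equally likely rank assignments) gives the two-sided p-value.
Step 5: p-value = 0.214141; compare to alpha = 0.05. fail to reject H0.

U_X = 8, p = 0.214141, fail to reject H0 at alpha = 0.05.


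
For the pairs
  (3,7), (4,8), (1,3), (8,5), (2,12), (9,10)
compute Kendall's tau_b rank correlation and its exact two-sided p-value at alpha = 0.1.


Step 1: Enumerate the 15 unordered pairs (i,j) with i<j and classify each by sign(x_j-x_i) * sign(y_j-y_i).
  (1,2):dx=+1,dy=+1->C; (1,3):dx=-2,dy=-4->C; (1,4):dx=+5,dy=-2->D; (1,5):dx=-1,dy=+5->D
  (1,6):dx=+6,dy=+3->C; (2,3):dx=-3,dy=-5->C; (2,4):dx=+4,dy=-3->D; (2,5):dx=-2,dy=+4->D
  (2,6):dx=+5,dy=+2->C; (3,4):dx=+7,dy=+2->C; (3,5):dx=+1,dy=+9->C; (3,6):dx=+8,dy=+7->C
  (4,5):dx=-6,dy=+7->D; (4,6):dx=+1,dy=+5->C; (5,6):dx=+7,dy=-2->D
Step 2: C = 9, D = 6, total pairs = 15.
Step 3: tau = (C - D)/(n(n-1)/2) = (9 - 6)/15 = 0.200000.
Step 4: Exact two-sided p-value (enumerate n! = 720 permutations of y under H0): p = 0.719444.
Step 5: alpha = 0.1. fail to reject H0.

tau_b = 0.2000 (C=9, D=6), p = 0.719444, fail to reject H0.


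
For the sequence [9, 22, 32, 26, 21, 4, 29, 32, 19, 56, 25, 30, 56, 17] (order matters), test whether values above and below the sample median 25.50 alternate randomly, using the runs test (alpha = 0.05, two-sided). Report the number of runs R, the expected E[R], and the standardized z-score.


Step 1: Compute median = 25.50; label A = above, B = below.
Labels in order: BBAABBAABABAAB  (n_A = 7, n_B = 7)
Step 2: Count runs R = 9.
Step 3: Under H0 (random ordering), E[R] = 2*n_A*n_B/(n_A+n_B) + 1 = 2*7*7/14 + 1 = 8.0000.
        Var[R] = 2*n_A*n_B*(2*n_A*n_B - n_A - n_B) / ((n_A+n_B)^2 * (n_A+n_B-1)) = 8232/2548 = 3.2308.
        SD[R] = 1.7974.
Step 4: Continuity-corrected z = (R - 0.5 - E[R]) / SD[R] = (9 - 0.5 - 8.0000) / 1.7974 = 0.2782.
Step 5: Two-sided p-value via normal approximation = 2*(1 - Phi(|z|)) = 0.780879.
Step 6: alpha = 0.05. fail to reject H0.

R = 9, z = 0.2782, p = 0.780879, fail to reject H0.


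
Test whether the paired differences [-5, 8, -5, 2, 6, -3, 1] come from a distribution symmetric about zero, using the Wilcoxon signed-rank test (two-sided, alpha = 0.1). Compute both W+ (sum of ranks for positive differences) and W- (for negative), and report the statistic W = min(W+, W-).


Step 1: Drop any zero differences (none here) and take |d_i|.
|d| = [5, 8, 5, 2, 6, 3, 1]
Step 2: Midrank |d_i| (ties get averaged ranks).
ranks: |5|->4.5, |8|->7, |5|->4.5, |2|->2, |6|->6, |3|->3, |1|->1
Step 3: Attach original signs; sum ranks with positive sign and with negative sign.
W+ = 7 + 2 + 6 + 1 = 16
W- = 4.5 + 4.5 + 3 = 12
(Check: W+ + W- = 28 should equal n(n+1)/2 = 28.)
Step 4: Test statistic W = min(W+, W-) = 12.
Step 5: Ties in |d|, so use the tie-corrected normal approximation.
        E[W] = n(n+1)/4 = 7*8/4 = 14.
        Tie groups: |d|=5 (t=2); sum(t^3 - t) = 6.
        Var[W] = n(n+1)(2n+1)/24 - sum(t^3-t)/48 = 840/24 - 6/48 = 34.875.
        z = (W - E[W]) / sqrt(Var[W]) = (12 - 14) / 5.9055 = -0.3387.
        Two-sided p = 2*Phi(z) = 0.734861.
Step 6: alpha = 0.1. fail to reject H0.

W+ = 16, W- = 12, W = min = 12, p = 0.734861, fail to reject H0.


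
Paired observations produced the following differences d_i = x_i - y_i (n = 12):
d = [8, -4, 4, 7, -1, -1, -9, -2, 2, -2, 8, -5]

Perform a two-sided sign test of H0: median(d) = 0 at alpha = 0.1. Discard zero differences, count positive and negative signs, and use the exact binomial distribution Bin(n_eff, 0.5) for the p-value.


Step 1: Discard zero differences. Original n = 12; n_eff = number of nonzero differences = 12.
Nonzero differences (with sign): +8, -4, +4, +7, -1, -1, -9, -2, +2, -2, +8, -5
Step 2: Count signs: positive = 5, negative = 7.
Step 3: Under H0: P(positive) = 0.5, so the number of positives S ~ Bin(12, 0.5).
Step 4: Two-sided exact p-value = sum of Bin(12,0.5) probabilities at or below the observed probability = 0.774414.
Step 5: alpha = 0.1. fail to reject H0.

n_eff = 12, pos = 5, neg = 7, p = 0.774414, fail to reject H0.


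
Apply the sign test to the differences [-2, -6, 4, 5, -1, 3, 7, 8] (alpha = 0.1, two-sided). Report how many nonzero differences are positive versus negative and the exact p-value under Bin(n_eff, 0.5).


Step 1: Discard zero differences. Original n = 8; n_eff = number of nonzero differences = 8.
Nonzero differences (with sign): -2, -6, +4, +5, -1, +3, +7, +8
Step 2: Count signs: positive = 5, negative = 3.
Step 3: Under H0: P(positive) = 0.5, so the number of positives S ~ Bin(8, 0.5).
Step 4: Two-sided exact p-value = sum of Bin(8,0.5) probabilities at or below the observed probability = 0.726562.
Step 5: alpha = 0.1. fail to reject H0.

n_eff = 8, pos = 5, neg = 3, p = 0.726562, fail to reject H0.


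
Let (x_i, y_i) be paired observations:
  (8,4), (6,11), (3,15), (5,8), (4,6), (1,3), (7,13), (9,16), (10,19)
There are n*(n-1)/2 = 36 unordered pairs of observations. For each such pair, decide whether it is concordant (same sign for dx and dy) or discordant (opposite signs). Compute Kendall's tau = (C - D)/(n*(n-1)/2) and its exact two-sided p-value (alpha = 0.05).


Step 1: Enumerate the 36 unordered pairs (i,j) with i<j and classify each by sign(x_j-x_i) * sign(y_j-y_i).
  (1,2):dx=-2,dy=+7->D; (1,3):dx=-5,dy=+11->D; (1,4):dx=-3,dy=+4->D; (1,5):dx=-4,dy=+2->D
  (1,6):dx=-7,dy=-1->C; (1,7):dx=-1,dy=+9->D; (1,8):dx=+1,dy=+12->C; (1,9):dx=+2,dy=+15->C
  (2,3):dx=-3,dy=+4->D; (2,4):dx=-1,dy=-3->C; (2,5):dx=-2,dy=-5->C; (2,6):dx=-5,dy=-8->C
  (2,7):dx=+1,dy=+2->C; (2,8):dx=+3,dy=+5->C; (2,9):dx=+4,dy=+8->C; (3,4):dx=+2,dy=-7->D
  (3,5):dx=+1,dy=-9->D; (3,6):dx=-2,dy=-12->C; (3,7):dx=+4,dy=-2->D; (3,8):dx=+6,dy=+1->C
  (3,9):dx=+7,dy=+4->C; (4,5):dx=-1,dy=-2->C; (4,6):dx=-4,dy=-5->C; (4,7):dx=+2,dy=+5->C
  (4,8):dx=+4,dy=+8->C; (4,9):dx=+5,dy=+11->C; (5,6):dx=-3,dy=-3->C; (5,7):dx=+3,dy=+7->C
  (5,8):dx=+5,dy=+10->C; (5,9):dx=+6,dy=+13->C; (6,7):dx=+6,dy=+10->C; (6,8):dx=+8,dy=+13->C
  (6,9):dx=+9,dy=+16->C; (7,8):dx=+2,dy=+3->C; (7,9):dx=+3,dy=+6->C; (8,9):dx=+1,dy=+3->C
Step 2: C = 27, D = 9, total pairs = 36.
Step 3: tau = (C - D)/(n(n-1)/2) = (27 - 9)/36 = 0.500000.
Step 4: Exact two-sided p-value (enumerate n! = 362880 permutations of y under H0): p = 0.075176.
Step 5: alpha = 0.05. fail to reject H0.

tau_b = 0.5000 (C=27, D=9), p = 0.075176, fail to reject H0.


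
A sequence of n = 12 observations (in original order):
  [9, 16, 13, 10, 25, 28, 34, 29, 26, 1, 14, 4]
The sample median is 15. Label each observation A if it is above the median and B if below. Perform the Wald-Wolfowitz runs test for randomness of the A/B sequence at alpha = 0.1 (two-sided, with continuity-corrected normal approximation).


Step 1: Compute median = 15; label A = above, B = below.
Labels in order: BABBAAAAABBB  (n_A = 6, n_B = 6)
Step 2: Count runs R = 5.
Step 3: Under H0 (random ordering), E[R] = 2*n_A*n_B/(n_A+n_B) + 1 = 2*6*6/12 + 1 = 7.0000.
        Var[R] = 2*n_A*n_B*(2*n_A*n_B - n_A - n_B) / ((n_A+n_B)^2 * (n_A+n_B-1)) = 4320/1584 = 2.7273.
        SD[R] = 1.6514.
Step 4: Continuity-corrected z = (R + 0.5 - E[R]) / SD[R] = (5 + 0.5 - 7.0000) / 1.6514 = -0.9083.
Step 5: Two-sided p-value via normal approximation = 2*(1 - Phi(|z|)) = 0.363722.
Step 6: alpha = 0.1. fail to reject H0.

R = 5, z = -0.9083, p = 0.363722, fail to reject H0.


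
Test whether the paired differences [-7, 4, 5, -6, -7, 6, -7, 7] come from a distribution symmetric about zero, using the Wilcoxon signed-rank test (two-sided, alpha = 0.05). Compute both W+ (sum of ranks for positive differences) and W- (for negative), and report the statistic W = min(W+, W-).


Step 1: Drop any zero differences (none here) and take |d_i|.
|d| = [7, 4, 5, 6, 7, 6, 7, 7]
Step 2: Midrank |d_i| (ties get averaged ranks).
ranks: |7|->6.5, |4|->1, |5|->2, |6|->3.5, |7|->6.5, |6|->3.5, |7|->6.5, |7|->6.5
Step 3: Attach original signs; sum ranks with positive sign and with negative sign.
W+ = 1 + 2 + 3.5 + 6.5 = 13
W- = 6.5 + 3.5 + 6.5 + 6.5 = 23
(Check: W+ + W- = 36 should equal n(n+1)/2 = 36.)
Step 4: Test statistic W = min(W+, W-) = 13.
Step 5: Ties in |d|, so use the tie-corrected normal approximation.
        E[W] = n(n+1)/4 = 8*9/4 = 18.
        Tie groups: |d|=6 (t=2), |d|=7 (t=4); sum(t^3 - t) = 66.
        Var[W] = n(n+1)(2n+1)/24 - sum(t^3-t)/48 = 1224/24 - 66/48 = 49.625.
        z = (W - E[W]) / sqrt(Var[W]) = (13 - 18) / 7.0445 = -0.7098.
        Two-sided p = 2*Phi(z) = 0.477845.
Step 6: alpha = 0.05. fail to reject H0.

W+ = 13, W- = 23, W = min = 13, p = 0.477845, fail to reject H0.


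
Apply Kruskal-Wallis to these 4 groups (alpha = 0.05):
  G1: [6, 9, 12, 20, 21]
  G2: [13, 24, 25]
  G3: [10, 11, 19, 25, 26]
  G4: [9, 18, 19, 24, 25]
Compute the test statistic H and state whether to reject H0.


Step 1: Combine all N = 18 observations and assign midranks.
sorted (value, group, rank): (6,G1,1), (9,G1,2.5), (9,G4,2.5), (10,G3,4), (11,G3,5), (12,G1,6), (13,G2,7), (18,G4,8), (19,G3,9.5), (19,G4,9.5), (20,G1,11), (21,G1,12), (24,G2,13.5), (24,G4,13.5), (25,G2,16), (25,G3,16), (25,G4,16), (26,G3,18)
Step 2: Sum ranks within each group.
R_1 = 32.5 (n_1 = 5)
R_2 = 36.5 (n_2 = 3)
R_3 = 52.5 (n_3 = 5)
R_4 = 49.5 (n_4 = 5)
Step 3: H = 12/(N(N+1)) * sum(R_i^2/n_i) - 3(N+1)
     = 12/(18*19) * (32.5^2/5 + 36.5^2/3 + 52.5^2/5 + 49.5^2/5) - 3*19
     = 0.035088 * 1696.63 - 57
     = 2.530994.
Step 4: Ties present; correction factor C = 1 - 42/(18^3 - 18) = 0.992776. Corrected H = 2.530994 / 0.992776 = 2.549411.
Step 5: Under H0, H ~ chi^2(3); p-value = 0.466428.
Step 6: alpha = 0.05. fail to reject H0.

H = 2.5494, df = 3, p = 0.466428, fail to reject H0.


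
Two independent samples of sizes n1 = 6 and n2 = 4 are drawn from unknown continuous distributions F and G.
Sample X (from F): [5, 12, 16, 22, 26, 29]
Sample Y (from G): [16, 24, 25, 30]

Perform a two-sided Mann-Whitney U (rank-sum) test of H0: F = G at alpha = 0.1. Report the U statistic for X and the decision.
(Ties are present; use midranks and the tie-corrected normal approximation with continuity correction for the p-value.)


Step 1: Combine and sort all 10 observations; assign midranks.
sorted (value, group): (5,X), (12,X), (16,X), (16,Y), (22,X), (24,Y), (25,Y), (26,X), (29,X), (30,Y)
ranks: 5->1, 12->2, 16->3.5, 16->3.5, 22->5, 24->6, 25->7, 26->8, 29->9, 30->10
Step 2: Rank sum for X: R1 = 1 + 2 + 3.5 + 5 + 8 + 9 = 28.5.
Step 3: U_X = R1 - n1(n1+1)/2 = 28.5 - 6*7/2 = 28.5 - 21 = 7.5.
       U_Y = n1*n2 - U_X = 24 - 7.5 = 16.5.
Step 4: Ties are present, so use the tie-corrected normal approximation (with continuity correction) for the p-value.
Step 5: p-value = 0.392330; compare to alpha = 0.1. fail to reject H0.

U_X = 7.5, p = 0.392330, fail to reject H0 at alpha = 0.1.


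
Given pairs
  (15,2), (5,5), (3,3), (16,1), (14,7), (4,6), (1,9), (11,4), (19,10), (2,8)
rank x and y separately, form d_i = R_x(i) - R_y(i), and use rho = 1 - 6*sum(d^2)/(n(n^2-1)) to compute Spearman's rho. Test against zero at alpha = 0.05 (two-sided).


Step 1: Rank x and y separately (midranks; no ties here).
rank(x): 15->8, 5->5, 3->3, 16->9, 14->7, 4->4, 1->1, 11->6, 19->10, 2->2
rank(y): 2->2, 5->5, 3->3, 1->1, 7->7, 6->6, 9->9, 4->4, 10->10, 8->8
Step 2: d_i = R_x(i) - R_y(i); compute d_i^2.
  (8-2)^2=36, (5-5)^2=0, (3-3)^2=0, (9-1)^2=64, (7-7)^2=0, (4-6)^2=4, (1-9)^2=64, (6-4)^2=4, (10-10)^2=0, (2-8)^2=36
sum(d^2) = 208.
Step 3: rho = 1 - 6*208 / (10*(10^2 - 1)) = 1 - 1248/990 = -0.260606.
Step 4: Under H0, t = rho * sqrt((n-2)/(1-rho^2)) = -0.7635 ~ t(8).
Step 5: Two-sided p-value from the t-distribution with 8 df = 0.467089.
Step 6: alpha = 0.05. fail to reject H0.

rho = -0.2606, p = 0.467089, fail to reject H0 at alpha = 0.05.


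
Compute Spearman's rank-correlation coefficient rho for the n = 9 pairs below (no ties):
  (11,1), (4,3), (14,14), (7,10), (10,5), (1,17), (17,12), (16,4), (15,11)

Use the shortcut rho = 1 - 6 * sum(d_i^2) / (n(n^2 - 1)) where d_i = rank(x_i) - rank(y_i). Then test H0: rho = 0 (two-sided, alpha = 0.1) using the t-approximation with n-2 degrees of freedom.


Step 1: Rank x and y separately (midranks; no ties here).
rank(x): 11->5, 4->2, 14->6, 7->3, 10->4, 1->1, 17->9, 16->8, 15->7
rank(y): 1->1, 3->2, 14->8, 10->5, 5->4, 17->9, 12->7, 4->3, 11->6
Step 2: d_i = R_x(i) - R_y(i); compute d_i^2.
  (5-1)^2=16, (2-2)^2=0, (6-8)^2=4, (3-5)^2=4, (4-4)^2=0, (1-9)^2=64, (9-7)^2=4, (8-3)^2=25, (7-6)^2=1
sum(d^2) = 118.
Step 3: rho = 1 - 6*118 / (9*(9^2 - 1)) = 1 - 708/720 = 0.016667.
Step 4: Under H0, t = rho * sqrt((n-2)/(1-rho^2)) = 0.0441 ~ t(7).
Step 5: Two-sided p-value from the t-distribution with 7 df = 0.966055.
Step 6: alpha = 0.1. fail to reject H0.

rho = 0.0167, p = 0.966055, fail to reject H0 at alpha = 0.1.


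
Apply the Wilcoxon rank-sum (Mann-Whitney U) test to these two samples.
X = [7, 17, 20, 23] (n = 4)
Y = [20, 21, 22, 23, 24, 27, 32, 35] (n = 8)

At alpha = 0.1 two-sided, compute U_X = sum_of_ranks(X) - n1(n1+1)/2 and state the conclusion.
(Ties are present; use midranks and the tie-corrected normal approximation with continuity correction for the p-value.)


Step 1: Combine and sort all 12 observations; assign midranks.
sorted (value, group): (7,X), (17,X), (20,X), (20,Y), (21,Y), (22,Y), (23,X), (23,Y), (24,Y), (27,Y), (32,Y), (35,Y)
ranks: 7->1, 17->2, 20->3.5, 20->3.5, 21->5, 22->6, 23->7.5, 23->7.5, 24->9, 27->10, 32->11, 35->12
Step 2: Rank sum for X: R1 = 1 + 2 + 3.5 + 7.5 = 14.
Step 3: U_X = R1 - n1(n1+1)/2 = 14 - 4*5/2 = 14 - 10 = 4.
       U_Y = n1*n2 - U_X = 32 - 4 = 28.
Step 4: Ties are present, so use the tie-corrected normal approximation (with continuity correction) for the p-value.
Step 5: p-value = 0.049991; compare to alpha = 0.1. reject H0.

U_X = 4, p = 0.049991, reject H0 at alpha = 0.1.


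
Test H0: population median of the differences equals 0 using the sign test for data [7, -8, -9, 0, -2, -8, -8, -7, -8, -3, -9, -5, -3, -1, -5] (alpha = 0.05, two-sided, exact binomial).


Step 1: Discard zero differences. Original n = 15; n_eff = number of nonzero differences = 14.
Nonzero differences (with sign): +7, -8, -9, -2, -8, -8, -7, -8, -3, -9, -5, -3, -1, -5
Step 2: Count signs: positive = 1, negative = 13.
Step 3: Under H0: P(positive) = 0.5, so the number of positives S ~ Bin(14, 0.5).
Step 4: Two-sided exact p-value = sum of Bin(14,0.5) probabilities at or below the observed probability = 0.001831.
Step 5: alpha = 0.05. reject H0.

n_eff = 14, pos = 1, neg = 13, p = 0.001831, reject H0.


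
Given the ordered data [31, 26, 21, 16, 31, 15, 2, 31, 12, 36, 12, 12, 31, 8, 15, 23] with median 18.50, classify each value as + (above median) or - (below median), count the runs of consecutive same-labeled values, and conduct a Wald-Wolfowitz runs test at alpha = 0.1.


Step 1: Compute median = 18.50; label A = above, B = below.
Labels in order: AAABABBABABBABBA  (n_A = 8, n_B = 8)
Step 2: Count runs R = 11.
Step 3: Under H0 (random ordering), E[R] = 2*n_A*n_B/(n_A+n_B) + 1 = 2*8*8/16 + 1 = 9.0000.
        Var[R] = 2*n_A*n_B*(2*n_A*n_B - n_A - n_B) / ((n_A+n_B)^2 * (n_A+n_B-1)) = 14336/3840 = 3.7333.
        SD[R] = 1.9322.
Step 4: Continuity-corrected z = (R - 0.5 - E[R]) / SD[R] = (11 - 0.5 - 9.0000) / 1.9322 = 0.7763.
Step 5: Two-sided p-value via normal approximation = 2*(1 - Phi(|z|)) = 0.437558.
Step 6: alpha = 0.1. fail to reject H0.

R = 11, z = 0.7763, p = 0.437558, fail to reject H0.


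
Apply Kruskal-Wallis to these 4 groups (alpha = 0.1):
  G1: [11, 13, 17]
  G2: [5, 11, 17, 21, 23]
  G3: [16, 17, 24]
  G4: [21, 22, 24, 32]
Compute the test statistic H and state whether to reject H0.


Step 1: Combine all N = 15 observations and assign midranks.
sorted (value, group, rank): (5,G2,1), (11,G1,2.5), (11,G2,2.5), (13,G1,4), (16,G3,5), (17,G1,7), (17,G2,7), (17,G3,7), (21,G2,9.5), (21,G4,9.5), (22,G4,11), (23,G2,12), (24,G3,13.5), (24,G4,13.5), (32,G4,15)
Step 2: Sum ranks within each group.
R_1 = 13.5 (n_1 = 3)
R_2 = 32 (n_2 = 5)
R_3 = 25.5 (n_3 = 3)
R_4 = 49 (n_4 = 4)
Step 3: H = 12/(N(N+1)) * sum(R_i^2/n_i) - 3(N+1)
     = 12/(15*16) * (13.5^2/3 + 32^2/5 + 25.5^2/3 + 49^2/4) - 3*16
     = 0.050000 * 1082.55 - 48
     = 6.127500.
Step 4: Ties present; correction factor C = 1 - 42/(15^3 - 15) = 0.987500. Corrected H = 6.127500 / 0.987500 = 6.205063.
Step 5: Under H0, H ~ chi^2(3); p-value = 0.102049.
Step 6: alpha = 0.1. fail to reject H0.

H = 6.2051, df = 3, p = 0.102049, fail to reject H0.
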